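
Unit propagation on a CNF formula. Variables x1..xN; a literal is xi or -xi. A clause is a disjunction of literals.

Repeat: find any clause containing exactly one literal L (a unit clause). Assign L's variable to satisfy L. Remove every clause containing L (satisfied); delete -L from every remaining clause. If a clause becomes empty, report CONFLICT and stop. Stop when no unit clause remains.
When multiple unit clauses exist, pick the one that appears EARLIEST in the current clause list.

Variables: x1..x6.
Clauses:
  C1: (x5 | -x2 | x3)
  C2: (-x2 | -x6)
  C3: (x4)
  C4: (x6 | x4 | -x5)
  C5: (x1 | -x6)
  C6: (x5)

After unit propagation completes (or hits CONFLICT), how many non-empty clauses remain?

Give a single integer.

Answer: 2

Derivation:
unit clause [4] forces x4=T; simplify:
  satisfied 2 clause(s); 4 remain; assigned so far: [4]
unit clause [5] forces x5=T; simplify:
  satisfied 2 clause(s); 2 remain; assigned so far: [4, 5]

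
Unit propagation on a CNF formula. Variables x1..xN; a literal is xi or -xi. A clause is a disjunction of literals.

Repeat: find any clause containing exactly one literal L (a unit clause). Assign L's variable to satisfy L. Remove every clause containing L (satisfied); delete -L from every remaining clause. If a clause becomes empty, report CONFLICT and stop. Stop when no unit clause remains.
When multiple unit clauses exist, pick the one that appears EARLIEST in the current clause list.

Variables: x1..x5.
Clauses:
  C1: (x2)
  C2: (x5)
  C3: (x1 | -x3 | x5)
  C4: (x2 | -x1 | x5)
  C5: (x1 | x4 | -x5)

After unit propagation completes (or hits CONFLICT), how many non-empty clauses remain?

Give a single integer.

unit clause [2] forces x2=T; simplify:
  satisfied 2 clause(s); 3 remain; assigned so far: [2]
unit clause [5] forces x5=T; simplify:
  drop -5 from [1, 4, -5] -> [1, 4]
  satisfied 2 clause(s); 1 remain; assigned so far: [2, 5]

Answer: 1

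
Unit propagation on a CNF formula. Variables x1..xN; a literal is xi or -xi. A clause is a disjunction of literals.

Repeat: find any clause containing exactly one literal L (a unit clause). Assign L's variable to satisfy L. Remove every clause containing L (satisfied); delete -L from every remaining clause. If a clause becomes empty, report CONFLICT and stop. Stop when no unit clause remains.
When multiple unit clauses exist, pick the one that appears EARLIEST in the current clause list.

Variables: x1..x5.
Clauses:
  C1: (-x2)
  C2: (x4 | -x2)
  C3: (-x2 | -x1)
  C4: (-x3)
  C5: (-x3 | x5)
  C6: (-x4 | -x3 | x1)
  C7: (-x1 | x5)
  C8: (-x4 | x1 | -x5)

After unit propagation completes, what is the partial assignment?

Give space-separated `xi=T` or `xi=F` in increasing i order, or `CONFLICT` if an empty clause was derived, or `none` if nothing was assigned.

unit clause [-2] forces x2=F; simplify:
  satisfied 3 clause(s); 5 remain; assigned so far: [2]
unit clause [-3] forces x3=F; simplify:
  satisfied 3 clause(s); 2 remain; assigned so far: [2, 3]

Answer: x2=F x3=F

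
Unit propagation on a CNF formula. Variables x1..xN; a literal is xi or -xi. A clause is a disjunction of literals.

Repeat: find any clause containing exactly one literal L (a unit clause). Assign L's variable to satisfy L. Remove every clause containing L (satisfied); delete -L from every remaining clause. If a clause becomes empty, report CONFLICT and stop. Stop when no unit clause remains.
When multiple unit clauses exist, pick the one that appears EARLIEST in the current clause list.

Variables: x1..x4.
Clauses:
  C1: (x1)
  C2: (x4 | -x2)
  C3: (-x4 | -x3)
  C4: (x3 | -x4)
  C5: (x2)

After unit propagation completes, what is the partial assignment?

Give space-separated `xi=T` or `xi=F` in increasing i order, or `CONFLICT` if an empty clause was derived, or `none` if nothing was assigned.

unit clause [1] forces x1=T; simplify:
  satisfied 1 clause(s); 4 remain; assigned so far: [1]
unit clause [2] forces x2=T; simplify:
  drop -2 from [4, -2] -> [4]
  satisfied 1 clause(s); 3 remain; assigned so far: [1, 2]
unit clause [4] forces x4=T; simplify:
  drop -4 from [-4, -3] -> [-3]
  drop -4 from [3, -4] -> [3]
  satisfied 1 clause(s); 2 remain; assigned so far: [1, 2, 4]
unit clause [-3] forces x3=F; simplify:
  drop 3 from [3] -> [] (empty!)
  satisfied 1 clause(s); 1 remain; assigned so far: [1, 2, 3, 4]
CONFLICT (empty clause)

Answer: CONFLICT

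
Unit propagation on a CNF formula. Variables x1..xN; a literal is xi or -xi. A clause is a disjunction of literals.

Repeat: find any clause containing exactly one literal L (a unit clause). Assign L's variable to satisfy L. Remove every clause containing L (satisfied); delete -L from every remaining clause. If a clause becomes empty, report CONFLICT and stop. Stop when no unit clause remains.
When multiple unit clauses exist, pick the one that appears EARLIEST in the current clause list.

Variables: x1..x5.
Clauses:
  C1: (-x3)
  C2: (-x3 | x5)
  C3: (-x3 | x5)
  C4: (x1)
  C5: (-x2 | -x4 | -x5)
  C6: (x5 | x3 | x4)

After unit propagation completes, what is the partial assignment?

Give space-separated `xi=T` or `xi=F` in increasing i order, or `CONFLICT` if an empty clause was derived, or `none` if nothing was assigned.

unit clause [-3] forces x3=F; simplify:
  drop 3 from [5, 3, 4] -> [5, 4]
  satisfied 3 clause(s); 3 remain; assigned so far: [3]
unit clause [1] forces x1=T; simplify:
  satisfied 1 clause(s); 2 remain; assigned so far: [1, 3]

Answer: x1=T x3=F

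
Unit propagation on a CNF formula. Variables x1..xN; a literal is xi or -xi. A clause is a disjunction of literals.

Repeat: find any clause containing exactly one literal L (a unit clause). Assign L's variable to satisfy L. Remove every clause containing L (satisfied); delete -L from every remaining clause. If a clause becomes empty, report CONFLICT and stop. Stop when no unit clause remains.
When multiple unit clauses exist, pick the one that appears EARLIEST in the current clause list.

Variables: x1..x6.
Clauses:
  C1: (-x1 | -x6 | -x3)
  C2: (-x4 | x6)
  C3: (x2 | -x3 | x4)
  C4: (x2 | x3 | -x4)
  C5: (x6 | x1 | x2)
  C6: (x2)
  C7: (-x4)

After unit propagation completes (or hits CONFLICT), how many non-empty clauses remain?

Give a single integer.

Answer: 1

Derivation:
unit clause [2] forces x2=T; simplify:
  satisfied 4 clause(s); 3 remain; assigned so far: [2]
unit clause [-4] forces x4=F; simplify:
  satisfied 2 clause(s); 1 remain; assigned so far: [2, 4]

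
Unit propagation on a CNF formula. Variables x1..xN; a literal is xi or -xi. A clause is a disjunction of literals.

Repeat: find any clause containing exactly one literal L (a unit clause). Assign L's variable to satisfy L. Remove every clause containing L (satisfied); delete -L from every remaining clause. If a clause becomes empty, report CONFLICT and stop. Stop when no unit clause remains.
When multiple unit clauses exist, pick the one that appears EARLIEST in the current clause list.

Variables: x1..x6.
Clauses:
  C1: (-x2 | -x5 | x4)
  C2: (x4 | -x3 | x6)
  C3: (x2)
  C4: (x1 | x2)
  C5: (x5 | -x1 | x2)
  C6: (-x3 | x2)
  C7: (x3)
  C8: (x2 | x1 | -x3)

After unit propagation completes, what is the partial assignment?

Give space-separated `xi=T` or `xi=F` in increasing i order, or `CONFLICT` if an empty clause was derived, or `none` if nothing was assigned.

unit clause [2] forces x2=T; simplify:
  drop -2 from [-2, -5, 4] -> [-5, 4]
  satisfied 5 clause(s); 3 remain; assigned so far: [2]
unit clause [3] forces x3=T; simplify:
  drop -3 from [4, -3, 6] -> [4, 6]
  satisfied 1 clause(s); 2 remain; assigned so far: [2, 3]

Answer: x2=T x3=T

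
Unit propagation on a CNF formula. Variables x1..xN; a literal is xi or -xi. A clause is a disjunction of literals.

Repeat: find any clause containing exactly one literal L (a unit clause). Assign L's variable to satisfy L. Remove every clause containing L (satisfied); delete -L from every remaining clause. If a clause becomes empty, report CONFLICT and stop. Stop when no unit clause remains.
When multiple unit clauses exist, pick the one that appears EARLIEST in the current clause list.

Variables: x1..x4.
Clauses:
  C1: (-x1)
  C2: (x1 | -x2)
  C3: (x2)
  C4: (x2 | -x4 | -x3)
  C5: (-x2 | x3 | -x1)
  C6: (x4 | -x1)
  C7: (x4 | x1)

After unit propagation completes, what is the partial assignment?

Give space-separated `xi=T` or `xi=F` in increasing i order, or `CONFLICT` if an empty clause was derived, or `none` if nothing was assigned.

unit clause [-1] forces x1=F; simplify:
  drop 1 from [1, -2] -> [-2]
  drop 1 from [4, 1] -> [4]
  satisfied 3 clause(s); 4 remain; assigned so far: [1]
unit clause [-2] forces x2=F; simplify:
  drop 2 from [2] -> [] (empty!)
  drop 2 from [2, -4, -3] -> [-4, -3]
  satisfied 1 clause(s); 3 remain; assigned so far: [1, 2]
CONFLICT (empty clause)

Answer: CONFLICT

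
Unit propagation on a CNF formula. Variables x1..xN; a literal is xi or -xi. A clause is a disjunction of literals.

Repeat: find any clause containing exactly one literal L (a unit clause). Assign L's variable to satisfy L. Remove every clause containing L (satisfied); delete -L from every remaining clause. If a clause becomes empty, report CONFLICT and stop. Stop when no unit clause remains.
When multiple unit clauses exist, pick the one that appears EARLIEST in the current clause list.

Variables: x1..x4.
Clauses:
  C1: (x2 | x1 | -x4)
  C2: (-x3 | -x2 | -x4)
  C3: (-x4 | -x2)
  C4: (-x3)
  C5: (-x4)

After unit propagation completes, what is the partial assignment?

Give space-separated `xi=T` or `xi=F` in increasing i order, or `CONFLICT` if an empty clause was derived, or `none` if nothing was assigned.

Answer: x3=F x4=F

Derivation:
unit clause [-3] forces x3=F; simplify:
  satisfied 2 clause(s); 3 remain; assigned so far: [3]
unit clause [-4] forces x4=F; simplify:
  satisfied 3 clause(s); 0 remain; assigned so far: [3, 4]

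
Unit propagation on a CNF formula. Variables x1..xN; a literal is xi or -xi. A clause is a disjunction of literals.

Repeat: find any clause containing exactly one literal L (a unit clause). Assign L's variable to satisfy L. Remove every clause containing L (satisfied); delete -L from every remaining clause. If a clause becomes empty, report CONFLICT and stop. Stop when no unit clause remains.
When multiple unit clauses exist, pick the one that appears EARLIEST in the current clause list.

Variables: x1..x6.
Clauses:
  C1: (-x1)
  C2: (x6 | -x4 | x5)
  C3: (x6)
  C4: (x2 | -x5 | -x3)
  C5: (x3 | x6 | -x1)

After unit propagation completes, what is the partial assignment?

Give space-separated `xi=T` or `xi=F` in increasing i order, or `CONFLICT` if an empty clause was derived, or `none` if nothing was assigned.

Answer: x1=F x6=T

Derivation:
unit clause [-1] forces x1=F; simplify:
  satisfied 2 clause(s); 3 remain; assigned so far: [1]
unit clause [6] forces x6=T; simplify:
  satisfied 2 clause(s); 1 remain; assigned so far: [1, 6]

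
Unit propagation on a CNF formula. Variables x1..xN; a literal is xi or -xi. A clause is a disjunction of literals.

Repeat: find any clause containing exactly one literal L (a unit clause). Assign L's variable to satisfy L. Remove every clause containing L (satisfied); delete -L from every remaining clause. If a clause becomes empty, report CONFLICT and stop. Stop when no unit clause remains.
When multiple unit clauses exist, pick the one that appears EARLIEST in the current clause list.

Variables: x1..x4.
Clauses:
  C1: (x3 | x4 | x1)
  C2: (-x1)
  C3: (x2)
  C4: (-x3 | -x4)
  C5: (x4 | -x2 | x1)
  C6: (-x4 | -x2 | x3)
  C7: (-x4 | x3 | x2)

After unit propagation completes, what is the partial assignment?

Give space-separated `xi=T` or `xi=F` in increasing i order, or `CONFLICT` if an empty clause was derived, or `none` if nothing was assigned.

unit clause [-1] forces x1=F; simplify:
  drop 1 from [3, 4, 1] -> [3, 4]
  drop 1 from [4, -2, 1] -> [4, -2]
  satisfied 1 clause(s); 6 remain; assigned so far: [1]
unit clause [2] forces x2=T; simplify:
  drop -2 from [4, -2] -> [4]
  drop -2 from [-4, -2, 3] -> [-4, 3]
  satisfied 2 clause(s); 4 remain; assigned so far: [1, 2]
unit clause [4] forces x4=T; simplify:
  drop -4 from [-3, -4] -> [-3]
  drop -4 from [-4, 3] -> [3]
  satisfied 2 clause(s); 2 remain; assigned so far: [1, 2, 4]
unit clause [-3] forces x3=F; simplify:
  drop 3 from [3] -> [] (empty!)
  satisfied 1 clause(s); 1 remain; assigned so far: [1, 2, 3, 4]
CONFLICT (empty clause)

Answer: CONFLICT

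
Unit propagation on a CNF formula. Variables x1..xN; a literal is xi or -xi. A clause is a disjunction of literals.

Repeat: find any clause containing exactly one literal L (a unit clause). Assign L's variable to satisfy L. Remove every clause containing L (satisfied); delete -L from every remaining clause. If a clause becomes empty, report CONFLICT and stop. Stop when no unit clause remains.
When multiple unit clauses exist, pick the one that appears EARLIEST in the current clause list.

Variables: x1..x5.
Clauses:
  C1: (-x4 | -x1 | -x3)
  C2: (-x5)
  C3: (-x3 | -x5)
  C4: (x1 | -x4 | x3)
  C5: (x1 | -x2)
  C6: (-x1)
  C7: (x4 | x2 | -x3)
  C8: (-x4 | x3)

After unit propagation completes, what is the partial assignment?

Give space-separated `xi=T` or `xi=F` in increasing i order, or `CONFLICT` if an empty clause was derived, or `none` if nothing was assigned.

unit clause [-5] forces x5=F; simplify:
  satisfied 2 clause(s); 6 remain; assigned so far: [5]
unit clause [-1] forces x1=F; simplify:
  drop 1 from [1, -4, 3] -> [-4, 3]
  drop 1 from [1, -2] -> [-2]
  satisfied 2 clause(s); 4 remain; assigned so far: [1, 5]
unit clause [-2] forces x2=F; simplify:
  drop 2 from [4, 2, -3] -> [4, -3]
  satisfied 1 clause(s); 3 remain; assigned so far: [1, 2, 5]

Answer: x1=F x2=F x5=F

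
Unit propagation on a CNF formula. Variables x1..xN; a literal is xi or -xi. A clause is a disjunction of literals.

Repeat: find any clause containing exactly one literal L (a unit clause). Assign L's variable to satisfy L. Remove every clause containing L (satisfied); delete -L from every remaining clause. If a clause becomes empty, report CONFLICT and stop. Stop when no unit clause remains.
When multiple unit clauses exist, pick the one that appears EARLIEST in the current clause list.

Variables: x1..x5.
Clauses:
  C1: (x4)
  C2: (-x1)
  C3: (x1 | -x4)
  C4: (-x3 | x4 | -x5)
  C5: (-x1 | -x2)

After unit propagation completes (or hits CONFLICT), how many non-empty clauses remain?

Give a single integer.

unit clause [4] forces x4=T; simplify:
  drop -4 from [1, -4] -> [1]
  satisfied 2 clause(s); 3 remain; assigned so far: [4]
unit clause [-1] forces x1=F; simplify:
  drop 1 from [1] -> [] (empty!)
  satisfied 2 clause(s); 1 remain; assigned so far: [1, 4]
CONFLICT (empty clause)

Answer: 0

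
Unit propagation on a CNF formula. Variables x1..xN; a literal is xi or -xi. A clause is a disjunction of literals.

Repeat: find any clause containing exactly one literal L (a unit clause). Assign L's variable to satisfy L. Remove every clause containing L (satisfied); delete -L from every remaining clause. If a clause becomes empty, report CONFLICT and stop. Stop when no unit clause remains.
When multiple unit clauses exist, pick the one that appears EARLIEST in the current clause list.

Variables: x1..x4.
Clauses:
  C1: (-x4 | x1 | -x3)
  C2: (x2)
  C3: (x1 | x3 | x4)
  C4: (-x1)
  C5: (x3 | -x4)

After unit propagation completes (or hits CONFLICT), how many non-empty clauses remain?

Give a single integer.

unit clause [2] forces x2=T; simplify:
  satisfied 1 clause(s); 4 remain; assigned so far: [2]
unit clause [-1] forces x1=F; simplify:
  drop 1 from [-4, 1, -3] -> [-4, -3]
  drop 1 from [1, 3, 4] -> [3, 4]
  satisfied 1 clause(s); 3 remain; assigned so far: [1, 2]

Answer: 3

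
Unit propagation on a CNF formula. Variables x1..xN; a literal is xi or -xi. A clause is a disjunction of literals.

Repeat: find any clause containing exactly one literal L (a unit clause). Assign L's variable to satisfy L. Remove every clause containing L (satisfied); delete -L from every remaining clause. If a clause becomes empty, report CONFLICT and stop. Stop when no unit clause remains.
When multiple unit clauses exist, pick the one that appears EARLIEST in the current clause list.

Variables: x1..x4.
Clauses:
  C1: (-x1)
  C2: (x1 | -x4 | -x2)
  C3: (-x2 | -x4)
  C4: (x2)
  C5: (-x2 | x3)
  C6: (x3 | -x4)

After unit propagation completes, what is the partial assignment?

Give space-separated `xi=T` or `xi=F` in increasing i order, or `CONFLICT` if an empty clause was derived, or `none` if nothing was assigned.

unit clause [-1] forces x1=F; simplify:
  drop 1 from [1, -4, -2] -> [-4, -2]
  satisfied 1 clause(s); 5 remain; assigned so far: [1]
unit clause [2] forces x2=T; simplify:
  drop -2 from [-4, -2] -> [-4]
  drop -2 from [-2, -4] -> [-4]
  drop -2 from [-2, 3] -> [3]
  satisfied 1 clause(s); 4 remain; assigned so far: [1, 2]
unit clause [-4] forces x4=F; simplify:
  satisfied 3 clause(s); 1 remain; assigned so far: [1, 2, 4]
unit clause [3] forces x3=T; simplify:
  satisfied 1 clause(s); 0 remain; assigned so far: [1, 2, 3, 4]

Answer: x1=F x2=T x3=T x4=F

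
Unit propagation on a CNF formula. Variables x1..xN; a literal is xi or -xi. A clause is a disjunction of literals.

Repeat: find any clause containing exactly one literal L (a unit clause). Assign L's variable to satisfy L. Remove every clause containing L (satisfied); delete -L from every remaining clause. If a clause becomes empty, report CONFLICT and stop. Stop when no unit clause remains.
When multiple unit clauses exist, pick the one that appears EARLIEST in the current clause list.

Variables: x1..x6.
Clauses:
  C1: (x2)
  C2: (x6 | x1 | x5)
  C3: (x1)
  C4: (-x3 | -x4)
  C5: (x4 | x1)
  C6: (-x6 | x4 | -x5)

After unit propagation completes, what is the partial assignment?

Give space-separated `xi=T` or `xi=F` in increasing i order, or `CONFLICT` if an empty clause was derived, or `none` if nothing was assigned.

unit clause [2] forces x2=T; simplify:
  satisfied 1 clause(s); 5 remain; assigned so far: [2]
unit clause [1] forces x1=T; simplify:
  satisfied 3 clause(s); 2 remain; assigned so far: [1, 2]

Answer: x1=T x2=T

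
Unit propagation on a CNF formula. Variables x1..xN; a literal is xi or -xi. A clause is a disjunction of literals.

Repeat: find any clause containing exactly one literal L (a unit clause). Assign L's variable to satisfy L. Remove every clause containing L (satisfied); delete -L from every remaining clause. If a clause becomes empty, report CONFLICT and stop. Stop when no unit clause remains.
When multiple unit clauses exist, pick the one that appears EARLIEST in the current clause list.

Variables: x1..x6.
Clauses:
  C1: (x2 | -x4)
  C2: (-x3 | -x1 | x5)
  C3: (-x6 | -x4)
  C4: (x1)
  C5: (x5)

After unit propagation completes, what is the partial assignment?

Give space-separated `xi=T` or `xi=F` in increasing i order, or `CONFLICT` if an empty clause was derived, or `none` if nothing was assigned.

Answer: x1=T x5=T

Derivation:
unit clause [1] forces x1=T; simplify:
  drop -1 from [-3, -1, 5] -> [-3, 5]
  satisfied 1 clause(s); 4 remain; assigned so far: [1]
unit clause [5] forces x5=T; simplify:
  satisfied 2 clause(s); 2 remain; assigned so far: [1, 5]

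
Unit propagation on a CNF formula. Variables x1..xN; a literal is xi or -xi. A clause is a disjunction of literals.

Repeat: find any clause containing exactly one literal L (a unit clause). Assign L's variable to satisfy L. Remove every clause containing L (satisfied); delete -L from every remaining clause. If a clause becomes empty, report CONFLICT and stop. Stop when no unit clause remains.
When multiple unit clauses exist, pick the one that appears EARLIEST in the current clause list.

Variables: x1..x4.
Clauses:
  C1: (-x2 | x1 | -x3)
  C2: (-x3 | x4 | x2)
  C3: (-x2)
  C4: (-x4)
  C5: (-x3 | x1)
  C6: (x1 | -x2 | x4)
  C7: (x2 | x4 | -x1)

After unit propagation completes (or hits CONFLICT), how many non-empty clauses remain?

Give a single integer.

unit clause [-2] forces x2=F; simplify:
  drop 2 from [-3, 4, 2] -> [-3, 4]
  drop 2 from [2, 4, -1] -> [4, -1]
  satisfied 3 clause(s); 4 remain; assigned so far: [2]
unit clause [-4] forces x4=F; simplify:
  drop 4 from [-3, 4] -> [-3]
  drop 4 from [4, -1] -> [-1]
  satisfied 1 clause(s); 3 remain; assigned so far: [2, 4]
unit clause [-3] forces x3=F; simplify:
  satisfied 2 clause(s); 1 remain; assigned so far: [2, 3, 4]
unit clause [-1] forces x1=F; simplify:
  satisfied 1 clause(s); 0 remain; assigned so far: [1, 2, 3, 4]

Answer: 0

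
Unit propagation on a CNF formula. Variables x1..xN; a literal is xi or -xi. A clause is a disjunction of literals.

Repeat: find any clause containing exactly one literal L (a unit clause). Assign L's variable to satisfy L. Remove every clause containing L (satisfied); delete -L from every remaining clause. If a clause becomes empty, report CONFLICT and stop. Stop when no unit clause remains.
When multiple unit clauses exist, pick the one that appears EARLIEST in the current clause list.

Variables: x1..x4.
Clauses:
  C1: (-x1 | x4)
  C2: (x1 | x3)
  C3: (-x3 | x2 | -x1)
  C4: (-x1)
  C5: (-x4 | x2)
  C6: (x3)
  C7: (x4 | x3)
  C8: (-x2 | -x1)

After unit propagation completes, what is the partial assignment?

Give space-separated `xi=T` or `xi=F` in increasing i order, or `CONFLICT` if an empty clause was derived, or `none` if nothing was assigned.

Answer: x1=F x3=T

Derivation:
unit clause [-1] forces x1=F; simplify:
  drop 1 from [1, 3] -> [3]
  satisfied 4 clause(s); 4 remain; assigned so far: [1]
unit clause [3] forces x3=T; simplify:
  satisfied 3 clause(s); 1 remain; assigned so far: [1, 3]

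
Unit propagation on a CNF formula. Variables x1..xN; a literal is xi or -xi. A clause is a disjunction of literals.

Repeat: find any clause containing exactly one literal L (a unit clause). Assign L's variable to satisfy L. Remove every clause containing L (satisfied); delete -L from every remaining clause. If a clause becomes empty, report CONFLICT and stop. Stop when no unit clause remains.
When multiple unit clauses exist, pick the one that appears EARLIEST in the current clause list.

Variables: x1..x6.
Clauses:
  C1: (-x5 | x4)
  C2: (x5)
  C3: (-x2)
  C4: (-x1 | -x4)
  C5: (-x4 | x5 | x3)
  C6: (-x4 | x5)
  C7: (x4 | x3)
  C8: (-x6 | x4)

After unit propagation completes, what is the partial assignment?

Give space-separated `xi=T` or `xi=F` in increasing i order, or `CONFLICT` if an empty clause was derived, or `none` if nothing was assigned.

unit clause [5] forces x5=T; simplify:
  drop -5 from [-5, 4] -> [4]
  satisfied 3 clause(s); 5 remain; assigned so far: [5]
unit clause [4] forces x4=T; simplify:
  drop -4 from [-1, -4] -> [-1]
  satisfied 3 clause(s); 2 remain; assigned so far: [4, 5]
unit clause [-2] forces x2=F; simplify:
  satisfied 1 clause(s); 1 remain; assigned so far: [2, 4, 5]
unit clause [-1] forces x1=F; simplify:
  satisfied 1 clause(s); 0 remain; assigned so far: [1, 2, 4, 5]

Answer: x1=F x2=F x4=T x5=T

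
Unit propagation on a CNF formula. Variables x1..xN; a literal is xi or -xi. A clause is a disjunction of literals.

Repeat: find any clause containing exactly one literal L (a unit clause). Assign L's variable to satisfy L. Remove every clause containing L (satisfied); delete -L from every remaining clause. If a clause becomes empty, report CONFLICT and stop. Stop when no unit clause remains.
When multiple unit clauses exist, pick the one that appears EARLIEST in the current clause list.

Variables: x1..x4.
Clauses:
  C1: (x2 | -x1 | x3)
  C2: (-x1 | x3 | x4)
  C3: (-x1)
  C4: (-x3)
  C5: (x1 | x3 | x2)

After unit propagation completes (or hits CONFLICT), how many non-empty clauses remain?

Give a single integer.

unit clause [-1] forces x1=F; simplify:
  drop 1 from [1, 3, 2] -> [3, 2]
  satisfied 3 clause(s); 2 remain; assigned so far: [1]
unit clause [-3] forces x3=F; simplify:
  drop 3 from [3, 2] -> [2]
  satisfied 1 clause(s); 1 remain; assigned so far: [1, 3]
unit clause [2] forces x2=T; simplify:
  satisfied 1 clause(s); 0 remain; assigned so far: [1, 2, 3]

Answer: 0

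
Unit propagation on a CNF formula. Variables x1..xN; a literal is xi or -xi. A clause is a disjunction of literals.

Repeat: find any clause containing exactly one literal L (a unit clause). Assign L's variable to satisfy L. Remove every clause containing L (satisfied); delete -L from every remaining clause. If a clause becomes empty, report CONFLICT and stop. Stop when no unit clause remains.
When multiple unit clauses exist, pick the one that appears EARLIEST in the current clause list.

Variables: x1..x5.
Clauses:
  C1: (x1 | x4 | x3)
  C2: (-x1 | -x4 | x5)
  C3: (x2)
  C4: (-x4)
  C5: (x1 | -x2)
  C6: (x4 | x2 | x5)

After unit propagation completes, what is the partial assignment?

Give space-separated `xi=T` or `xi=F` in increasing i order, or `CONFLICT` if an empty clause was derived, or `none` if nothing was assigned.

Answer: x1=T x2=T x4=F

Derivation:
unit clause [2] forces x2=T; simplify:
  drop -2 from [1, -2] -> [1]
  satisfied 2 clause(s); 4 remain; assigned so far: [2]
unit clause [-4] forces x4=F; simplify:
  drop 4 from [1, 4, 3] -> [1, 3]
  satisfied 2 clause(s); 2 remain; assigned so far: [2, 4]
unit clause [1] forces x1=T; simplify:
  satisfied 2 clause(s); 0 remain; assigned so far: [1, 2, 4]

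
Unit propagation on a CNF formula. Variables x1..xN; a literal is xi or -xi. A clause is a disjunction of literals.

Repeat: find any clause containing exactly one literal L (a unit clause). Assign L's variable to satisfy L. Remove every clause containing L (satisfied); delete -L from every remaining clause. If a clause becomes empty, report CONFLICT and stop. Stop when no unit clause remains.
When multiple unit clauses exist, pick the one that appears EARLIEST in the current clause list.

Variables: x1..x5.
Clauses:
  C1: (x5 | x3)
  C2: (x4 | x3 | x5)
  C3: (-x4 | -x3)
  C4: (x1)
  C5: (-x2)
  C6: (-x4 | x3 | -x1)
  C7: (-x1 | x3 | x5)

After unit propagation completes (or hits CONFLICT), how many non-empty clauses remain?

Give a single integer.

unit clause [1] forces x1=T; simplify:
  drop -1 from [-4, 3, -1] -> [-4, 3]
  drop -1 from [-1, 3, 5] -> [3, 5]
  satisfied 1 clause(s); 6 remain; assigned so far: [1]
unit clause [-2] forces x2=F; simplify:
  satisfied 1 clause(s); 5 remain; assigned so far: [1, 2]

Answer: 5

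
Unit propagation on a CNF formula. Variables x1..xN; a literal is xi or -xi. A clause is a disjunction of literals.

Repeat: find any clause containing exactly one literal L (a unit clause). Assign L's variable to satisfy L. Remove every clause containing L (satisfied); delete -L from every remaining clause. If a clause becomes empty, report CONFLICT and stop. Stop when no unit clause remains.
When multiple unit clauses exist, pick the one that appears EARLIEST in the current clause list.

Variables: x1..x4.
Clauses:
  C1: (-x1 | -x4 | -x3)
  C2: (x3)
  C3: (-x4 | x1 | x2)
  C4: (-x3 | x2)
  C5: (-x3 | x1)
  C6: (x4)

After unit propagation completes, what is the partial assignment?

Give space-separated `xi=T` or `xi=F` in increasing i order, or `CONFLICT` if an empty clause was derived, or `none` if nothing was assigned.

Answer: CONFLICT

Derivation:
unit clause [3] forces x3=T; simplify:
  drop -3 from [-1, -4, -3] -> [-1, -4]
  drop -3 from [-3, 2] -> [2]
  drop -3 from [-3, 1] -> [1]
  satisfied 1 clause(s); 5 remain; assigned so far: [3]
unit clause [2] forces x2=T; simplify:
  satisfied 2 clause(s); 3 remain; assigned so far: [2, 3]
unit clause [1] forces x1=T; simplify:
  drop -1 from [-1, -4] -> [-4]
  satisfied 1 clause(s); 2 remain; assigned so far: [1, 2, 3]
unit clause [-4] forces x4=F; simplify:
  drop 4 from [4] -> [] (empty!)
  satisfied 1 clause(s); 1 remain; assigned so far: [1, 2, 3, 4]
CONFLICT (empty clause)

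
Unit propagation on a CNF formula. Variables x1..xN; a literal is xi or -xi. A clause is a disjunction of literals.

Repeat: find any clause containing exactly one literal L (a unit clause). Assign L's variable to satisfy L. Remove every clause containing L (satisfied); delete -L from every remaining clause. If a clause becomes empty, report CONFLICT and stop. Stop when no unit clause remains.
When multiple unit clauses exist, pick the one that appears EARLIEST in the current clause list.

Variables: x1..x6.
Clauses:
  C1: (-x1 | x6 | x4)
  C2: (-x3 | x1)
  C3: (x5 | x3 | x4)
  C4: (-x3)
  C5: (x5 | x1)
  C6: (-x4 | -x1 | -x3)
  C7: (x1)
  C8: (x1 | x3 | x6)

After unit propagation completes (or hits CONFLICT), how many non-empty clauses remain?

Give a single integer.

Answer: 2

Derivation:
unit clause [-3] forces x3=F; simplify:
  drop 3 from [5, 3, 4] -> [5, 4]
  drop 3 from [1, 3, 6] -> [1, 6]
  satisfied 3 clause(s); 5 remain; assigned so far: [3]
unit clause [1] forces x1=T; simplify:
  drop -1 from [-1, 6, 4] -> [6, 4]
  satisfied 3 clause(s); 2 remain; assigned so far: [1, 3]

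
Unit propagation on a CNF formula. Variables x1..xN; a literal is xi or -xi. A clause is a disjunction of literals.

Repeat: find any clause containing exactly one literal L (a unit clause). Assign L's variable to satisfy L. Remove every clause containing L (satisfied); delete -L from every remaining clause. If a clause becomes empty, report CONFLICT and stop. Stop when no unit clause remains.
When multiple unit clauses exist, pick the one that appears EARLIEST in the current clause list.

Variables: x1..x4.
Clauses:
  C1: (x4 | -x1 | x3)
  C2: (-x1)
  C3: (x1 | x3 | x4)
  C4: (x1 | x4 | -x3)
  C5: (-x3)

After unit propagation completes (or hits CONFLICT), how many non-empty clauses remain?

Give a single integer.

Answer: 0

Derivation:
unit clause [-1] forces x1=F; simplify:
  drop 1 from [1, 3, 4] -> [3, 4]
  drop 1 from [1, 4, -3] -> [4, -3]
  satisfied 2 clause(s); 3 remain; assigned so far: [1]
unit clause [-3] forces x3=F; simplify:
  drop 3 from [3, 4] -> [4]
  satisfied 2 clause(s); 1 remain; assigned so far: [1, 3]
unit clause [4] forces x4=T; simplify:
  satisfied 1 clause(s); 0 remain; assigned so far: [1, 3, 4]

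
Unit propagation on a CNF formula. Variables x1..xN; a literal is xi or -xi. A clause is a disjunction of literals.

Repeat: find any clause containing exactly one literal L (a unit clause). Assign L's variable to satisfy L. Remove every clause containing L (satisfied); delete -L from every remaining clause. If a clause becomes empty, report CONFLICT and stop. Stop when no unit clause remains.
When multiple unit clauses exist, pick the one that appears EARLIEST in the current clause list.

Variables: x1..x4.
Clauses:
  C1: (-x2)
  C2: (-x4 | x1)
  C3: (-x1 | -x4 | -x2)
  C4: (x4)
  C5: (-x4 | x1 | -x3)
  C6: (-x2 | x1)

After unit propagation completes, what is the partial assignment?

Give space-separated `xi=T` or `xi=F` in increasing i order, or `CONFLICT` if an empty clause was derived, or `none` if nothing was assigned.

Answer: x1=T x2=F x4=T

Derivation:
unit clause [-2] forces x2=F; simplify:
  satisfied 3 clause(s); 3 remain; assigned so far: [2]
unit clause [4] forces x4=T; simplify:
  drop -4 from [-4, 1] -> [1]
  drop -4 from [-4, 1, -3] -> [1, -3]
  satisfied 1 clause(s); 2 remain; assigned so far: [2, 4]
unit clause [1] forces x1=T; simplify:
  satisfied 2 clause(s); 0 remain; assigned so far: [1, 2, 4]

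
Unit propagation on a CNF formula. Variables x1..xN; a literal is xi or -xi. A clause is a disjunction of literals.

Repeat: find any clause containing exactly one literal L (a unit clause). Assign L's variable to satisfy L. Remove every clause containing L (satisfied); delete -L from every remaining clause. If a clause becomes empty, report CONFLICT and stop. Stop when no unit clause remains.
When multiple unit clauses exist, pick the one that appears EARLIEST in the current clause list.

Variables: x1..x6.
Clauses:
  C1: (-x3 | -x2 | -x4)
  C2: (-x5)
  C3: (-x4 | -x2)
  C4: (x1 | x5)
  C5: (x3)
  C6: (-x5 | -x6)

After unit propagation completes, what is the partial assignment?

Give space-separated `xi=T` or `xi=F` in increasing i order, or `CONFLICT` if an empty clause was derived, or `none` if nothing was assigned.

Answer: x1=T x3=T x5=F

Derivation:
unit clause [-5] forces x5=F; simplify:
  drop 5 from [1, 5] -> [1]
  satisfied 2 clause(s); 4 remain; assigned so far: [5]
unit clause [1] forces x1=T; simplify:
  satisfied 1 clause(s); 3 remain; assigned so far: [1, 5]
unit clause [3] forces x3=T; simplify:
  drop -3 from [-3, -2, -4] -> [-2, -4]
  satisfied 1 clause(s); 2 remain; assigned so far: [1, 3, 5]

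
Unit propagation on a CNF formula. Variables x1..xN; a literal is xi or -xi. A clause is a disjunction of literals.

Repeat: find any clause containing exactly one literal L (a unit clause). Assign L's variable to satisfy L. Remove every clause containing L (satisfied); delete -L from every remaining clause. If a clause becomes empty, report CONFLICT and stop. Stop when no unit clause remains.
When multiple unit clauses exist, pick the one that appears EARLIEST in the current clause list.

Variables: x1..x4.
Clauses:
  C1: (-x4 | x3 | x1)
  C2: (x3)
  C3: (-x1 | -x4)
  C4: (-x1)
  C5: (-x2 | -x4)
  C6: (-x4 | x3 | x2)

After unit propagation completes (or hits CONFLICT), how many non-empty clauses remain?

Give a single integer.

Answer: 1

Derivation:
unit clause [3] forces x3=T; simplify:
  satisfied 3 clause(s); 3 remain; assigned so far: [3]
unit clause [-1] forces x1=F; simplify:
  satisfied 2 clause(s); 1 remain; assigned so far: [1, 3]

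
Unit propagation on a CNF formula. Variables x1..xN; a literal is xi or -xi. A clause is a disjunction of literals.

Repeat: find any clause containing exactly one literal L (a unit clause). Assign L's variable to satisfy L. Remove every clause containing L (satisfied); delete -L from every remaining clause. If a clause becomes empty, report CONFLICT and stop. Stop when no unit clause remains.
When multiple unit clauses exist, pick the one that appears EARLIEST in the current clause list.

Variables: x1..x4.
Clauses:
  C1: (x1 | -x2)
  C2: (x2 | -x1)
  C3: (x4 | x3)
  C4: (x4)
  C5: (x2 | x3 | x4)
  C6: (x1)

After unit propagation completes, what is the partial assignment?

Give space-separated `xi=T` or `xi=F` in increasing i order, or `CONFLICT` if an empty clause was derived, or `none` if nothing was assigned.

unit clause [4] forces x4=T; simplify:
  satisfied 3 clause(s); 3 remain; assigned so far: [4]
unit clause [1] forces x1=T; simplify:
  drop -1 from [2, -1] -> [2]
  satisfied 2 clause(s); 1 remain; assigned so far: [1, 4]
unit clause [2] forces x2=T; simplify:
  satisfied 1 clause(s); 0 remain; assigned so far: [1, 2, 4]

Answer: x1=T x2=T x4=T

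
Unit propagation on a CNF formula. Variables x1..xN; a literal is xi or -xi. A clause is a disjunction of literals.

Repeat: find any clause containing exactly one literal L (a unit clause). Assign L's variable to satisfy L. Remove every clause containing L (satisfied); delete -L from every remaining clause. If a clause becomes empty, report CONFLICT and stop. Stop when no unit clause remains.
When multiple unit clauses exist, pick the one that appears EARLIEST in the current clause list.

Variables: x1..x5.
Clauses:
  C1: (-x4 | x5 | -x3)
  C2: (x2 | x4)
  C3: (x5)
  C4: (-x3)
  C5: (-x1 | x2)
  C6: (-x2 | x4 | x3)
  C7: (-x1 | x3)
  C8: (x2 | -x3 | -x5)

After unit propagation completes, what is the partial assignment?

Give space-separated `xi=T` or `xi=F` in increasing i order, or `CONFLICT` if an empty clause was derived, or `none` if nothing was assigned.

Answer: x1=F x3=F x5=T

Derivation:
unit clause [5] forces x5=T; simplify:
  drop -5 from [2, -3, -5] -> [2, -3]
  satisfied 2 clause(s); 6 remain; assigned so far: [5]
unit clause [-3] forces x3=F; simplify:
  drop 3 from [-2, 4, 3] -> [-2, 4]
  drop 3 from [-1, 3] -> [-1]
  satisfied 2 clause(s); 4 remain; assigned so far: [3, 5]
unit clause [-1] forces x1=F; simplify:
  satisfied 2 clause(s); 2 remain; assigned so far: [1, 3, 5]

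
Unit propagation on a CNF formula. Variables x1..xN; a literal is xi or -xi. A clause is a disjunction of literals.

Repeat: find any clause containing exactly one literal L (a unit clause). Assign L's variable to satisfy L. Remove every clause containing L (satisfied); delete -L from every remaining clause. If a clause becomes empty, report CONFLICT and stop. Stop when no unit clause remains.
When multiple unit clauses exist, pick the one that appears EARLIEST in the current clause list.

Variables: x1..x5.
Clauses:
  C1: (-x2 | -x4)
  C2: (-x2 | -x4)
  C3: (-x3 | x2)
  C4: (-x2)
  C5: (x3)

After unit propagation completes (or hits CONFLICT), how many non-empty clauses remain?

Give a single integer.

Answer: 0

Derivation:
unit clause [-2] forces x2=F; simplify:
  drop 2 from [-3, 2] -> [-3]
  satisfied 3 clause(s); 2 remain; assigned so far: [2]
unit clause [-3] forces x3=F; simplify:
  drop 3 from [3] -> [] (empty!)
  satisfied 1 clause(s); 1 remain; assigned so far: [2, 3]
CONFLICT (empty clause)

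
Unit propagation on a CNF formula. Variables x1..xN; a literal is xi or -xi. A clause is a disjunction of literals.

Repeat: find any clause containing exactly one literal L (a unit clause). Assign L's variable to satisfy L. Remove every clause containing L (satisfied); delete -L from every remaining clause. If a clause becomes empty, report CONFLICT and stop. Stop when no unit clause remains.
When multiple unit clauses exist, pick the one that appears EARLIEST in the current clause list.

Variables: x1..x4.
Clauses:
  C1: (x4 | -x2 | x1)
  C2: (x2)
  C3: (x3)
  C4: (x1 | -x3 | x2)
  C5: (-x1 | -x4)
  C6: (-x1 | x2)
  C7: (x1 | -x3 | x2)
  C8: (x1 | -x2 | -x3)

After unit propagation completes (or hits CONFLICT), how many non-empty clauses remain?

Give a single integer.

Answer: 0

Derivation:
unit clause [2] forces x2=T; simplify:
  drop -2 from [4, -2, 1] -> [4, 1]
  drop -2 from [1, -2, -3] -> [1, -3]
  satisfied 4 clause(s); 4 remain; assigned so far: [2]
unit clause [3] forces x3=T; simplify:
  drop -3 from [1, -3] -> [1]
  satisfied 1 clause(s); 3 remain; assigned so far: [2, 3]
unit clause [1] forces x1=T; simplify:
  drop -1 from [-1, -4] -> [-4]
  satisfied 2 clause(s); 1 remain; assigned so far: [1, 2, 3]
unit clause [-4] forces x4=F; simplify:
  satisfied 1 clause(s); 0 remain; assigned so far: [1, 2, 3, 4]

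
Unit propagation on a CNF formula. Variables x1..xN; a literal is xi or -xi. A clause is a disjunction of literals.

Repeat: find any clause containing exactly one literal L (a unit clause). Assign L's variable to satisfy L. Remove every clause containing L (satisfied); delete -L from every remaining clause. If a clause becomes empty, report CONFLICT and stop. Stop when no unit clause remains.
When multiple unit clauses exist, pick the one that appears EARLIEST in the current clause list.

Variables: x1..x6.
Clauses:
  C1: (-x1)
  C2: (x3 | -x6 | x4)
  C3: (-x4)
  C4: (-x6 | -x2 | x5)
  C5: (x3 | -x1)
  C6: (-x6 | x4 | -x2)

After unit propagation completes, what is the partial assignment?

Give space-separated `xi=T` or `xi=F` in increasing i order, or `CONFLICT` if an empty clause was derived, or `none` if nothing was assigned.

unit clause [-1] forces x1=F; simplify:
  satisfied 2 clause(s); 4 remain; assigned so far: [1]
unit clause [-4] forces x4=F; simplify:
  drop 4 from [3, -6, 4] -> [3, -6]
  drop 4 from [-6, 4, -2] -> [-6, -2]
  satisfied 1 clause(s); 3 remain; assigned so far: [1, 4]

Answer: x1=F x4=F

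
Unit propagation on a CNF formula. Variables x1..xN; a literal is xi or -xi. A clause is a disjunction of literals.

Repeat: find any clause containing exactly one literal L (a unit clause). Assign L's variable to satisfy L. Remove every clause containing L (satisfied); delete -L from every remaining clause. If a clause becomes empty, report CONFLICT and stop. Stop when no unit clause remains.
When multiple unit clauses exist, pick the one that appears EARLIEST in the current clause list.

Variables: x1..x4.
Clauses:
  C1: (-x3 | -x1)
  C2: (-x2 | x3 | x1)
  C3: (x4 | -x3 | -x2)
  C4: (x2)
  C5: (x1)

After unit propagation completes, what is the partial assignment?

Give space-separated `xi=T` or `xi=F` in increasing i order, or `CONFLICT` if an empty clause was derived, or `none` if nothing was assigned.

unit clause [2] forces x2=T; simplify:
  drop -2 from [-2, 3, 1] -> [3, 1]
  drop -2 from [4, -3, -2] -> [4, -3]
  satisfied 1 clause(s); 4 remain; assigned so far: [2]
unit clause [1] forces x1=T; simplify:
  drop -1 from [-3, -1] -> [-3]
  satisfied 2 clause(s); 2 remain; assigned so far: [1, 2]
unit clause [-3] forces x3=F; simplify:
  satisfied 2 clause(s); 0 remain; assigned so far: [1, 2, 3]

Answer: x1=T x2=T x3=F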